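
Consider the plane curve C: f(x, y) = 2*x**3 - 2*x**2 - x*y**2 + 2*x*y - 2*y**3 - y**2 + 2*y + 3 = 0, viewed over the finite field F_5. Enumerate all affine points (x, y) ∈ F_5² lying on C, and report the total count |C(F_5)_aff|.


Affine F_5-points: {(2, 2), (4, 3)}; count = 2.

For each of the 25 pairs (x, y) ∈ F_5², evaluate f(x, y) mod 5. Record the zeros.
  x = 0: [0↦3, 1↦2, 2↦2, 3↦1, 4↦2]  zeros at y ∈ ∅
  x = 1: [0↦3, 1↦3, 2↦2, 3↦3, 4↦4]  zeros at y ∈ ∅
  x = 2: [0↦1, 1↦2, 2↦0, 3↦3, 4↦4]  zeros at y ∈ {2}
  x = 3: [0↦4, 1↦1, 2↦3, 3↦3, 4↦4]  zeros at y ∈ ∅
  x = 4: [0↦4, 1↦2, 2↦3, 3↦0, 4↦1]  zeros at y ∈ {3}
Collecting zeros: affine points = {(2, 2), (4, 3)}.
Total count |C(F_5)_aff| = 2.


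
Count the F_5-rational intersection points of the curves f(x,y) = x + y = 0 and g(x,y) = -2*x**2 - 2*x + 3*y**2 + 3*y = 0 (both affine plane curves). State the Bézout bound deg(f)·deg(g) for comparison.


Common zeros: {(0, 0)}; count = 1; Bézout bound = 2.

deg(f) = 1, deg(g) = 2, so Bézout bound = 2.
Scan x ∈ F_5. For each x, list the y ∈ F_5 with f(x, y) ≡ 0 and those with g(x, y) ≡ 0 (mod 5); the common zeros in that column are the intersection.
  x = 0: f ≡ 0 at y ∈ {0}; g ≡ 0 at y ∈ {0, 4}; common: {0}.
  x = 1: f ≡ 0 at y ∈ {4}; g ≡ 0 at y ∈ ∅; common: ∅.
  x = 2: f ≡ 0 at y ∈ {3}; g ≡ 0 at y ∈ ∅; common: ∅.
  x = 3: f ≡ 0 at y ∈ {2}; g ≡ 0 at y ∈ ∅; common: ∅.
  x = 4: f ≡ 0 at y ∈ {1}; g ≡ 0 at y ∈ {0, 4}; common: ∅.
Collecting: common zeros = {(0, 0)}, so the count is 1.
Comparison with the Bézout bound: 1 ≤ 2 = deg(f)·deg(g), as expected for curves with no common component (the affine F_5-count falls short of the bound because intersections may lie at infinity, over extension fields, or carry multiplicity).


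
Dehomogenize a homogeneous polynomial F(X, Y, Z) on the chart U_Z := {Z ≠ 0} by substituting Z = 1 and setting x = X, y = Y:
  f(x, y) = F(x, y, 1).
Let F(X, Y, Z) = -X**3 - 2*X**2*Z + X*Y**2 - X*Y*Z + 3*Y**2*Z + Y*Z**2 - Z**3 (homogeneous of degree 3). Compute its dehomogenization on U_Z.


f(x, y) = -x**3 - 2*x**2 + x*y**2 - x*y + 3*y**2 + y - 1

On U_Z we set Z = 1. Each monomial c·X^i·Y^j·Z^k in F becomes c·x^i·y^j·1^k = c·x^i·y^j.
Substituting Z = 1: F(X, Y, 1) = -x**3 - 2*x**2 + x*y**2 - x*y + 3*y**2 + y - 1.
Note: deg(f) ≤ deg(F) = 3; strict inequality happens when F is divisible by Z (lost terms).


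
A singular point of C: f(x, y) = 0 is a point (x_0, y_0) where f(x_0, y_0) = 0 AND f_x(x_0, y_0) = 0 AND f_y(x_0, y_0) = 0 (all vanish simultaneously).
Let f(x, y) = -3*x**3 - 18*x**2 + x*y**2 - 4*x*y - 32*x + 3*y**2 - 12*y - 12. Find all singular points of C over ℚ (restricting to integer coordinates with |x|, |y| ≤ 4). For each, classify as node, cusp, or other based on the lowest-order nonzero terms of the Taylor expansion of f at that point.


Singular points: {(-2, 2)}; classification: cusp.

Compute partial derivatives:
  f_x = -9*x**2 - 36*x + y**2 - 4*y - 32.
  f_y = 2*x*y - 4*x + 6*y - 12.
Scan x_0 ∈ {−4, ..., 4}. For each x_0, f_y(x_0, y) is a polynomial in y; find its integer roots y ∈ {−4, ..., 4}, then test f_x and f at those candidates.
  x = -4: f_y(-4, y) = 4 - 2*y; vanishes at y ∈ {2}. (-4, 2): f_x = -36 ≠ 0.
  x = -3: f_y(-3, y) = 0; vanishes at y ∈ {-4, -3, -2, -1, 0, 1, 2, 3, 4}. (-3, -4): f_x = 27 ≠ 0; (-3, -3): f_x = 16 ≠ 0; (-3, -2): f_x = 7 ≠ 0; (-3, -1): f_x = 0 but f = 3 ≠ 0; (-3, 0): f_x = -5 ≠ 0; (-3, 1): f_x = -8 ≠ 0; (-3, 2): f_x = -9 ≠ 0; (-3, 3): f_x = -8 ≠ 0; (-3, 4): f_x = -5 ≠ 0.
  x = -2: f_y(-2, y) = 2*y - 4; vanishes at y ∈ {2}. (-2, 2): f_x = 0, f = 0 — SINGULAR.
  x = -1: f_y(-1, y) = 4*y - 8; vanishes at y ∈ {2}. (-1, 2): f_x = -9 ≠ 0.
  x = 0: f_y(0, y) = 6*y - 12; vanishes at y ∈ {2}. (0, 2): f_x = -36 ≠ 0.
  x = 1: f_y(1, y) = 8*y - 16; vanishes at y ∈ {2}. (1, 2): f_x = -81 ≠ 0.
  x = 2: f_y(2, y) = 10*y - 20; vanishes at y ∈ {2}. (2, 2): f_x = -144 ≠ 0.
  x = 3: f_y(3, y) = 12*y - 24; vanishes at y ∈ {2}. (3, 2): f_x = -225 ≠ 0.
  x = 4: f_y(4, y) = 14*y - 28; vanishes at y ∈ {2}. (4, 2): f_x = -324 ≠ 0.
Only singular point on the grid: (-2, 2).
Classify: substitute x = -2 + u, y = 2 + v and expand: f = -3*u**3 + u*v**2 + v**2.
No constant or linear terms (consistent with a singular point). Quadratic part: v**2. Cubic part: -3*u**3 + u*v**2.
The quadratic part v**2 is a perfect square, so there is a single (double) tangent line v = 0, i.e. y = 2. Restricting the cubic part to that line (v = 0) leaves -3*u**3 ≠ 0, so f is not divisible by v and the branch is v² ≈ 3*u**3 to lowest order — this is a cusp.
Classification: cusp.


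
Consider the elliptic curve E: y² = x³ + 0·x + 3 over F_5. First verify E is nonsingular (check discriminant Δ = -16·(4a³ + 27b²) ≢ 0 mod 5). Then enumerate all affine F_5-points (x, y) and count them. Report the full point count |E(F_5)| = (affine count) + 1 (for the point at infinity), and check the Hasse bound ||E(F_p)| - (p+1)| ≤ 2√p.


Affine points = {(1, 2), (1, 3), (2, 1), (2, 4), (3, 0)}; affine count = 5; |E(F_5)| = 6.

Discriminant check: Δ ∝ 4a³ + 27b² = 4·0³ + 27·3² = 4·0 + 27·9 ≡ 3 (mod 5). Nonzero ⇒ E is nonsingular.
For each x ∈ F_5, compute rhs = x³ + 0·x + 3 mod 5, then count y ∈ F_5 with y² ≡ rhs.
  x = 0: rhs = 3, matching y values: none (0 points).
  x = 1: rhs = 4, matching y values: 2, 3 (2 points).
  x = 2: rhs = 1, matching y values: 1, 4 (2 points).
  x = 3: rhs = 0, matching y values: 0 (1 points).
  x = 4: rhs = 2, matching y values: none (0 points).
Total affine count: 5.
Full point count |E(F_5)| = 5 + 1 = 6.
Hasse bound: |6 − (5+1)| = |0| = 0 ≤ 2√5 ≈ 4.4721 ✓.


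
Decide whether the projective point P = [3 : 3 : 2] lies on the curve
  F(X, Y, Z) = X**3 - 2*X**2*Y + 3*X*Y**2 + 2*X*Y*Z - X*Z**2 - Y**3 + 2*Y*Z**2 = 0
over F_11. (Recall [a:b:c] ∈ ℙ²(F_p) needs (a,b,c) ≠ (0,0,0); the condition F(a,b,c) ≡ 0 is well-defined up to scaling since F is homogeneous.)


F(3,3,2) ≡ 9 (mod 11); P is NOT on the curve.

Evaluate F(3, 3, 2) term-by-term (mod 11).
  X**3 ↦ 1·27·1·1 = 27
  -2*X**2*Y ↦ -2·9·3·1 = -54
  3*X*Y**2 ↦ 3·3·9·1 = 81
  2*X*Y*Z ↦ 2·3·3·2 = 36
  -X*Z**2 ↦ -1·3·1·4 = -12
  -Y**3 ↦ -1·1·27·1 = -27
  2*Y*Z**2 ↦ 2·1·3·4 = 24
Sum: F(3, 3, 2) = (27) + (-54) + (81) + (36) + (-12) + (-27) + (24) = 75.
Reducing mod 11: 75 ≡ 9 (mod 11).
Since F(a, b, c) ≡ 9 ≠ 0 (mod 11), P does NOT lie on the curve.


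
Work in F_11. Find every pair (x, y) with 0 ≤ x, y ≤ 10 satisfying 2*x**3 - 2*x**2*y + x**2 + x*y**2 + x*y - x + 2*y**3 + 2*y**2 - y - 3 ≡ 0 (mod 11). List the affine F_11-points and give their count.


Affine F_11-points: {(0, 1), (0, 3), (0, 6), (1, 8), (2, 2), (2, 5), (3, 5), (5, 5), (8, 1), (8, 2), (8, 3), (9, 1), (10, 7), (10, 10)}; count = 14.

For each of the 121 pairs (x, y) ∈ F_11², evaluate f(x, y) mod 11. Record the zeros.
  x = 0: [0↦8, 1↦0, 2↦8, 3↦0, 4↦10, 5↦6, 6↦0, 7↦4, 8↦8, 9↦2, 10↦9]  zeros at y ∈ {1, 3, 6}
  x = 1: [0↦10, 1↦2, 2↦1, 3↦8, 4↦2, 5↦6, 6↦10, 7↦4, 8↦0, 9↦10, 10↦2]  zeros at y ∈ {8}
  x = 2: [0↦4, 1↦3, 2↦0, 3↦7, 4↦3, 5↦0, 6↦10, 7↦1, 8↦7, 9↦7, 10↦2]  zeros at y ∈ {2, 5}
  x = 3: [0↦2, 1↦4, 2↦6, 3↦9, 4↦3, 5↦0, 6↦1, 7↦7, 8↦8, 9↦5, 10↦10]  zeros at y ∈ {5}
  x = 4: [0↦5, 1↦6, 2↦9, 3↦4, 4↦3, 5↦7, 6↦6, 7↦1, 8↦4, 9↦5, 10↦5]  zeros at y ∈ ∅
  x = 5: [0↦3, 1↦10, 2↦10, 3↦4, 4↦4, 5↦0, 6↦4, 7↦6, 8↦7, 9↦8, 10↦10]  zeros at y ∈ {5}
  x = 6: [0↦8, 1↦6, 2↦10, 3↦10, 4↦7, 5↦2, 6↦7, 7↦1, 8↦7, 9↦4, 10↦4]  zeros at y ∈ ∅
  x = 7: [0↦10, 1↦6, 2↦10, 3↦1, 4↦2, 5↦3, 6↦5, 7↦9, 8↦5, 9↦5, 10↦10]  zeros at y ∈ ∅
  x = 8: [0↦10, 1↦0, 2↦0, 3↦0, 4↦1, 5↦4, 6↦10, 7↦9, 8↦2, 9↦1, 10↦7]  zeros at y ∈ {1, 2, 3}
  x = 9: [0↦9, 1↦0, 2↦3, 3↦8, 4↦5, 5↦6, 6↦1, 7↦2, 8↦10, 9↦4, 10↦7]  zeros at y ∈ {1}
  x = 10: [0↦8, 1↦7, 2↦9, 3↦4, 4↦4, 5↦10, 6↦1, 7↦0, 8↦8, 9↦4, 10↦0]  zeros at y ∈ {7, 10}
Collecting zeros: affine points = {(0, 1), (0, 3), (0, 6), (1, 8), (2, 2), (2, 5), (3, 5), (5, 5), (8, 1), (8, 2), (8, 3), (9, 1), (10, 7), (10, 10)}.
Total count |C(F_11)_aff| = 14.


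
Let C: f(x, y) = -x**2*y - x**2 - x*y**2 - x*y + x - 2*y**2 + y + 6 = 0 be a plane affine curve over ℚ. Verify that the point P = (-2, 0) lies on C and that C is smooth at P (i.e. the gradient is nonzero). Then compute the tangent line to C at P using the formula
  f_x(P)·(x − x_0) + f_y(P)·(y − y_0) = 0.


Tangent line at P: 5*x - y + 10 = 0.

Step 1: f(-2, 0) = 0, so P lies on C.
Step 2: partial derivatives
  f_x(x, y) = -2*x*y - 2*x - y**2 - y + 1, f_y(x, y) = -x**2 - 2*x*y - x - 4*y + 1.
  f_x(P) = 5, f_y(P) = -1 (gradient nonzero, so P is smooth).
Step 3: tangent line at P: 5·(x − -2) + -1·(y − 0) = 0.
Expanding: 5*x - y + 10 = 0.


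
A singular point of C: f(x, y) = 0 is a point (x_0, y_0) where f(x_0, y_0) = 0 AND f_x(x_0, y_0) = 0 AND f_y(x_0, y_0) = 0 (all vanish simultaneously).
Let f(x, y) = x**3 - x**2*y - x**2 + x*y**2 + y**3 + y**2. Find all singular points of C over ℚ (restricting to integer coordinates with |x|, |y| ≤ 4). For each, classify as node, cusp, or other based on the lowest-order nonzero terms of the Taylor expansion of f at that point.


Singular points: {(0, 0)}; classification: node.

Compute partial derivatives:
  f_x = 3*x**2 - 2*x*y - 2*x + y**2.
  f_y = -x**2 + 2*x*y + 3*y**2 + 2*y.
Scan x_0 ∈ {−4, ..., 4}. For each x_0, f_y(x_0, y) is a polynomial in y; find its integer roots y ∈ {−4, ..., 4}, then test f_x and f at those candidates.
  x = -4: f_y(-4, y) = 3*y**2 - 6*y - 16; no integer root y with |y| ≤ 4.
  x = -3: f_y(-3, y) = 3*y**2 - 4*y - 9; no integer root y with |y| ≤ 4.
  x = -2: f_y(-2, y) = 3*y**2 - 2*y - 4; no integer root y with |y| ≤ 4.
  x = -1: f_y(-1, y) = 3*y**2 - 1; no integer root y with |y| ≤ 4.
  x = 0: f_y(0, y) = 3*y**2 + 2*y; vanishes at y ∈ {0}. (0, 0): f_x = 0, f = 0 — SINGULAR.
  x = 1: f_y(1, y) = 3*y**2 + 4*y - 1; no integer root y with |y| ≤ 4.
  x = 2: f_y(2, y) = 3*y**2 + 6*y - 4; no integer root y with |y| ≤ 4.
  x = 3: f_y(3, y) = 3*y**2 + 8*y - 9; no integer root y with |y| ≤ 4.
  x = 4: f_y(4, y) = 3*y**2 + 10*y - 16; no integer root y with |y| ≤ 4.
Only singular point on the grid: (0, 0).
Classify: substitute x = 0 + u, y = 0 + v and expand: f = u**3 - u**2*v - u**2 + u*v**2 + v**3 + v**2.
No constant or linear terms (consistent with a singular point). Quadratic part: -u**2 + v**2. Cubic part: u**3 - u**2*v + u*v**2 + v**3.
The quadratic part v**2 - u**2 = (v − u)(v + u) splits into two distinct linear factors, so there are two distinct tangent lines y − 0 = ±(x − 0) — this is a node (ordinary double point).
Classification: node.


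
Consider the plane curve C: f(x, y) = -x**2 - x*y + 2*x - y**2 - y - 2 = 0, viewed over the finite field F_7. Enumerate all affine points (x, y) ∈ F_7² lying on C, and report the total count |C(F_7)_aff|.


Affine F_7-points: {(0, 3), (1, 6), (2, 5), (2, 6), (6, 3), (6, 4)}; count = 6.

For each of the 49 pairs (x, y) ∈ F_7², evaluate f(x, y) mod 7. Record the zeros.
  x = 0: [0↦5, 1↦3, 2↦6, 3↦0, 4↦6, 5↦3, 6↦5]  zeros at y ∈ {3}
  x = 1: [0↦6, 1↦3, 2↦5, 3↦5, 4↦3, 5↦6, 6↦0]  zeros at y ∈ {6}
  x = 2: [0↦5, 1↦1, 2↦2, 3↦1, 4↦5, 5↦0, 6↦0]  zeros at y ∈ {5, 6}
  x = 3: [0↦2, 1↦4, 2↦4, 3↦2, 4↦5, 5↦6, 6↦5]  zeros at y ∈ ∅
  x = 4: [0↦4, 1↦5, 2↦4, 3↦1, 4↦3, 5↦3, 6↦1]  zeros at y ∈ ∅
  x = 5: [0↦4, 1↦4, 2↦2, 3↦5, 4↦6, 5↦5, 6↦2]  zeros at y ∈ ∅
  x = 6: [0↦2, 1↦1, 2↦5, 3↦0, 4↦0, 5↦5, 6↦1]  zeros at y ∈ {3, 4}
Collecting zeros: affine points = {(0, 3), (1, 6), (2, 5), (2, 6), (6, 3), (6, 4)}.
Total count |C(F_7)_aff| = 6.


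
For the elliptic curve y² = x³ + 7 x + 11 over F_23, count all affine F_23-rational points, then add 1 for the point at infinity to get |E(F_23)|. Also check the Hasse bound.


Affine points = {(3, 6), (3, 17), (6, 4), (6, 19), (7, 9), (7, 14), (8, 2), (8, 21), (10, 0), (11, 4), (11, 19), (12, 11), (12, 12), (14, 1), (14, 22), (15, 8), (15, 15), (17, 11), (17, 12), (18, 9), (18, 14), (20, 3), (20, 20), (21, 9), (21, 14), (22, 7), (22, 16)}; affine count = 27; |E(F_23)| = 28.

Discriminant check: Δ ∝ 4a³ + 27b² = 4·7³ + 27·11² = 4·343 + 27·121 ≡ 16 (mod 23). Nonzero ⇒ E is nonsingular.
For each x ∈ F_23, compute rhs = x³ + 7·x + 11 mod 23, then count y ∈ F_23 with y² ≡ rhs.
  x = 0: rhs = 11, matching y values: none (0 points).
  x = 1: rhs = 19, matching y values: none (0 points).
  x = 2: rhs = 10, matching y values: none (0 points).
  x = 3: rhs = 13, matching y values: 6, 17 (2 points).
  x = 4: rhs = 11, matching y values: none (0 points).
  x = 5: rhs = 10, matching y values: none (0 points).
  x = 6: rhs = 16, matching y values: 4, 19 (2 points).
  x = 7: rhs = 12, matching y values: 9, 14 (2 points).
  x = 8: rhs = 4, matching y values: 2, 21 (2 points).
  x = 9: rhs = 21, matching y values: none (0 points).
  x = 10: rhs = 0, matching y values: 0 (1 points).
  x = 11: rhs = 16, matching y values: 4, 19 (2 points).
  x = 12: rhs = 6, matching y values: 11, 12 (2 points).
  x = 13: rhs = 22, matching y values: none (0 points).
  x = 14: rhs = 1, matching y values: 1, 22 (2 points).
  x = 15: rhs = 18, matching y values: 8, 15 (2 points).
  x = 16: rhs = 10, matching y values: none (0 points).
  x = 17: rhs = 6, matching y values: 11, 12 (2 points).
  x = 18: rhs = 12, matching y values: 9, 14 (2 points).
  x = 19: rhs = 11, matching y values: none (0 points).
  x = 20: rhs = 9, matching y values: 3, 20 (2 points).
  x = 21: rhs = 12, matching y values: 9, 14 (2 points).
  x = 22: rhs = 3, matching y values: 7, 16 (2 points).
Total affine count: 27.
Full point count |E(F_23)| = 27 + 1 = 28.
Hasse bound: |28 − (23+1)| = |4| = 4 ≤ 2√23 ≈ 9.5917 ✓.


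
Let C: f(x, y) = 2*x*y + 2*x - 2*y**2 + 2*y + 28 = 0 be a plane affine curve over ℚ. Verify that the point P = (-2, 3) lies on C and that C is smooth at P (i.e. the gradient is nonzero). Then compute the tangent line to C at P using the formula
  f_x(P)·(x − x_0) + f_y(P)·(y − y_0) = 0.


Tangent line at P: 8*x - 14*y + 58 = 0.

Step 1: f(-2, 3) = 0, so P lies on C.
Step 2: partial derivatives
  f_x(x, y) = 2*y + 2, f_y(x, y) = 2*x - 4*y + 2.
  f_x(P) = 8, f_y(P) = -14 (gradient nonzero, so P is smooth).
Step 3: tangent line at P: 8·(x − -2) + -14·(y − 3) = 0.
Expanding: 8*x - 14*y + 58 = 0.


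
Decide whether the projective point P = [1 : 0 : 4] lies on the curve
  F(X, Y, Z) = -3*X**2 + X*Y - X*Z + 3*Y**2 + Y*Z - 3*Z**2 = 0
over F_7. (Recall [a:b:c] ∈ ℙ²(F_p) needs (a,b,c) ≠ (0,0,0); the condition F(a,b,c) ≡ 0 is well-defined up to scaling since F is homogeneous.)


F(1,0,4) ≡ 1 (mod 7); P is NOT on the curve.

Evaluate F(1, 0, 4) term-by-term (mod 7).
  -3*X**2 ↦ -3·1·1·1 = -3
  X*Y ↦ 1·1·0·1 = 0
  -X*Z ↦ -1·1·1·4 = -4
  3*Y**2 ↦ 3·1·0·1 = 0
  Y*Z ↦ 1·1·0·4 = 0
  -3*Z**2 ↦ -3·1·1·16 = -48
Sum: F(1, 0, 4) = (-3) + (0) + (-4) + (0) + (0) + (-48) = -55.
Reducing mod 7: -55 ≡ 1 (mod 7).
Since F(a, b, c) ≡ 1 ≠ 0 (mod 7), P does NOT lie on the curve.


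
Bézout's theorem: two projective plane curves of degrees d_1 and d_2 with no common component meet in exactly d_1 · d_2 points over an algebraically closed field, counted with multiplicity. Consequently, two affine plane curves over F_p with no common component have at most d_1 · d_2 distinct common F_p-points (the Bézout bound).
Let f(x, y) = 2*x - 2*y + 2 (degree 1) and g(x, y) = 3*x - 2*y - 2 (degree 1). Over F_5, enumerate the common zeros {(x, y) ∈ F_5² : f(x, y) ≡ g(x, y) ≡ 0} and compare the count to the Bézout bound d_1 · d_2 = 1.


Common zeros: {(4, 0)}; count = 1; Bézout bound = 1.

deg(f) = 1, deg(g) = 1, so Bézout bound = 1.
Scan x ∈ F_5. For each x, list the y ∈ F_5 with f(x, y) ≡ 0 and those with g(x, y) ≡ 0 (mod 5); the common zeros in that column are the intersection.
  x = 0: f ≡ 0 at y ∈ {1}; g ≡ 0 at y ∈ {4}; common: ∅.
  x = 1: f ≡ 0 at y ∈ {2}; g ≡ 0 at y ∈ {3}; common: ∅.
  x = 2: f ≡ 0 at y ∈ {3}; g ≡ 0 at y ∈ {2}; common: ∅.
  x = 3: f ≡ 0 at y ∈ {4}; g ≡ 0 at y ∈ {1}; common: ∅.
  x = 4: f ≡ 0 at y ∈ {0}; g ≡ 0 at y ∈ {0}; common: {0}.
Collecting: common zeros = {(4, 0)}, so the count is 1.
Comparison with the Bézout bound: 1 ≤ 1 = deg(f)·deg(g), as expected for curves with no common component (the bound is attained).


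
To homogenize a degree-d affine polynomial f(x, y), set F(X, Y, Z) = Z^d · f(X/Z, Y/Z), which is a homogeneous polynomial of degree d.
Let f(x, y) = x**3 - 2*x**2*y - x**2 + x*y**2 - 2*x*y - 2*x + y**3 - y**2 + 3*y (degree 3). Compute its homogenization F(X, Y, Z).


F(X, Y, Z) = X**3 - 2*X**2*Y - X**2*Z + X*Y**2 - 2*X*Y*Z - 2*X*Z**2 + Y**3 - Y**2*Z + 3*Y*Z**2

deg(f) = 3.
Substitute x = X/Z, y = Y/Z into f, then multiply by Z^3.
  monomial 1·x^3·y^0 ↦ 1·X^3·Y^0·Z^0.
  monomial -2·x^2·y^1 ↦ -2·X^2·Y^1·Z^0.
  monomial -1·x^2·y^0 ↦ -1·X^2·Y^0·Z^1.
  monomial 1·x^1·y^2 ↦ 1·X^1·Y^2·Z^0.
  monomial -2·x^1·y^1 ↦ -2·X^1·Y^1·Z^1.
  monomial -2·x^1·y^0 ↦ -2·X^1·Y^0·Z^2.
  monomial 1·x^0·y^3 ↦ 1·X^0·Y^3·Z^0.
  monomial -1·x^0·y^2 ↦ -1·X^0·Y^2·Z^1.
  monomial 3·x^0·y^1 ↦ 3·X^0·Y^1·Z^2.
Collecting: F(X, Y, Z) = X**3 - 2*X**2*Y - X**2*Z + X*Y**2 - 2*X*Y*Z - 2*X*Z**2 + Y**3 - Y**2*Z + 3*Y*Z**2.


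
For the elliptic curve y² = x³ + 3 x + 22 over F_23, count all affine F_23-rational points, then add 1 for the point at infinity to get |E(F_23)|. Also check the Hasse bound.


Affine points = {(1, 7), (1, 16), (2, 6), (2, 17), (3, 9), (3, 14), (4, 11), (4, 12), (5, 1), (5, 22), (6, 7), (6, 16), (7, 8), (7, 15), (8, 11), (8, 12), (11, 11), (11, 12), (13, 2), (13, 21), (14, 5), (14, 18), (16, 7), (16, 16), (17, 8), (17, 15), (20, 3), (20, 20), (21, 10), (21, 13), (22, 8), (22, 15)}; affine count = 32; |E(F_23)| = 33.

Discriminant check: Δ ∝ 4a³ + 27b² = 4·3³ + 27·22² = 4·27 + 27·484 ≡ 20 (mod 23). Nonzero ⇒ E is nonsingular.
For each x ∈ F_23, compute rhs = x³ + 3·x + 22 mod 23, then count y ∈ F_23 with y² ≡ rhs.
  x = 0: rhs = 22, matching y values: none (0 points).
  x = 1: rhs = 3, matching y values: 7, 16 (2 points).
  x = 2: rhs = 13, matching y values: 6, 17 (2 points).
  x = 3: rhs = 12, matching y values: 9, 14 (2 points).
  x = 4: rhs = 6, matching y values: 11, 12 (2 points).
  x = 5: rhs = 1, matching y values: 1, 22 (2 points).
  x = 6: rhs = 3, matching y values: 7, 16 (2 points).
  x = 7: rhs = 18, matching y values: 8, 15 (2 points).
  x = 8: rhs = 6, matching y values: 11, 12 (2 points).
  x = 9: rhs = 19, matching y values: none (0 points).
  x = 10: rhs = 17, matching y values: none (0 points).
  x = 11: rhs = 6, matching y values: 11, 12 (2 points).
  x = 12: rhs = 15, matching y values: none (0 points).
  x = 13: rhs = 4, matching y values: 2, 21 (2 points).
  x = 14: rhs = 2, matching y values: 5, 18 (2 points).
  x = 15: rhs = 15, matching y values: none (0 points).
  x = 16: rhs = 3, matching y values: 7, 16 (2 points).
  x = 17: rhs = 18, matching y values: 8, 15 (2 points).
  x = 18: rhs = 20, matching y values: none (0 points).
  x = 19: rhs = 15, matching y values: none (0 points).
  x = 20: rhs = 9, matching y values: 3, 20 (2 points).
  x = 21: rhs = 8, matching y values: 10, 13 (2 points).
  x = 22: rhs = 18, matching y values: 8, 15 (2 points).
Total affine count: 32.
Full point count |E(F_23)| = 32 + 1 = 33.
Hasse bound: |33 − (23+1)| = |9| = 9 ≤ 2√23 ≈ 9.5917 ✓.


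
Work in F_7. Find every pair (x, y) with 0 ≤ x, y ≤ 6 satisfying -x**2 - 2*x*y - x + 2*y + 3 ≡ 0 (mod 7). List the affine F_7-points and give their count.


Affine F_7-points: {(0, 2), (2, 2), (3, 3), (4, 3), (5, 1), (6, 1)}; count = 6.

For each of the 49 pairs (x, y) ∈ F_7², evaluate f(x, y) mod 7. Record the zeros.
  x = 0: [0↦3, 1↦5, 2↦0, 3↦2, 4↦4, 5↦6, 6↦1]  zeros at y ∈ {2}
  x = 1: [0↦1, 1↦1, 2↦1, 3↦1, 4↦1, 5↦1, 6↦1]  zeros at y ∈ ∅
  x = 2: [0↦4, 1↦2, 2↦0, 3↦5, 4↦3, 5↦1, 6↦6]  zeros at y ∈ {2}
  x = 3: [0↦5, 1↦1, 2↦4, 3↦0, 4↦3, 5↦6, 6↦2]  zeros at y ∈ {3}
  x = 4: [0↦4, 1↦5, 2↦6, 3↦0, 4↦1, 5↦2, 6↦3]  zeros at y ∈ {3}
  x = 5: [0↦1, 1↦0, 2↦6, 3↦5, 4↦4, 5↦3, 6↦2]  zeros at y ∈ {1}
  x = 6: [0↦3, 1↦0, 2↦4, 3↦1, 4↦5, 5↦2, 6↦6]  zeros at y ∈ {1}
Collecting zeros: affine points = {(0, 2), (2, 2), (3, 3), (4, 3), (5, 1), (6, 1)}.
Total count |C(F_7)_aff| = 6.


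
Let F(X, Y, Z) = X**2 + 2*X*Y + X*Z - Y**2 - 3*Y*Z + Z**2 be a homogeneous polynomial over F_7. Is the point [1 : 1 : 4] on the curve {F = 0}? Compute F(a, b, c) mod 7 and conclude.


F(1,1,4) ≡ 3 (mod 7); P is NOT on the curve.

Evaluate F(1, 1, 4) term-by-term (mod 7).
  X**2 ↦ 1·1·1·1 = 1
  2*X*Y ↦ 2·1·1·1 = 2
  X*Z ↦ 1·1·1·4 = 4
  -Y**2 ↦ -1·1·1·1 = -1
  -3*Y*Z ↦ -3·1·1·4 = -12
  Z**2 ↦ 1·1·1·16 = 16
Sum: F(1, 1, 4) = (1) + (2) + (4) + (-1) + (-12) + (16) = 10.
Reducing mod 7: 10 ≡ 3 (mod 7).
Since F(a, b, c) ≡ 3 ≠ 0 (mod 7), P does NOT lie on the curve.


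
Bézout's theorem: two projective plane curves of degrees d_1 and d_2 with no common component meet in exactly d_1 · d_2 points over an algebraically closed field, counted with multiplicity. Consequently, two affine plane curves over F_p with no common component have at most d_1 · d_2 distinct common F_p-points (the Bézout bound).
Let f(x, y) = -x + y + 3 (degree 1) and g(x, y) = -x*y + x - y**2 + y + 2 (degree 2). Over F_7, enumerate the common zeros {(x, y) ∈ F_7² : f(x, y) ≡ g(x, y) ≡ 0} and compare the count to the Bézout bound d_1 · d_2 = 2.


Common zeros: ∅; count = 0; Bézout bound = 2.

deg(f) = 1, deg(g) = 2, so Bézout bound = 2.
Scan x ∈ F_7. For each x, list the y ∈ F_7 with f(x, y) ≡ 0 and those with g(x, y) ≡ 0 (mod 7); the common zeros in that column are the intersection.
  x = 0: f ≡ 0 at y ∈ {4}; g ≡ 0 at y ∈ {2, 6}; common: ∅.
  x = 1: f ≡ 0 at y ∈ {5}; g ≡ 0 at y ∈ ∅; common: ∅.
  x = 2: f ≡ 0 at y ∈ {6}; g ≡ 0 at y ∈ ∅; common: ∅.
  x = 3: f ≡ 0 at y ∈ {0}; g ≡ 0 at y ∈ ∅; common: ∅.
  x = 4: f ≡ 0 at y ∈ {1}; g ≡ 0 at y ∈ ∅; common: ∅.
  x = 5: f ≡ 0 at y ∈ {2}; g ≡ 0 at y ∈ {0, 3}; common: ∅.
  x = 6: f ≡ 0 at y ∈ {3}; g ≡ 0 at y ∈ {4, 5}; common: ∅.
Collecting: common zeros = ∅, so the count is 0.
Comparison with the Bézout bound: 0 ≤ 2 = deg(f)·deg(g), as expected for curves with no common component (the affine F_7-count falls short of the bound because intersections may lie at infinity, over extension fields, or carry multiplicity).


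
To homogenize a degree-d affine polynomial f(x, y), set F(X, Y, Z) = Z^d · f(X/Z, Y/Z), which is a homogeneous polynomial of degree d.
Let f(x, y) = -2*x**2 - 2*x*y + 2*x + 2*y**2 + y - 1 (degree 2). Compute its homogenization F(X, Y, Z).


F(X, Y, Z) = -2*X**2 - 2*X*Y + 2*X*Z + 2*Y**2 + Y*Z - Z**2

deg(f) = 2.
Substitute x = X/Z, y = Y/Z into f, then multiply by Z^2.
  monomial -2·x^2·y^0 ↦ -2·X^2·Y^0·Z^0.
  monomial -2·x^1·y^1 ↦ -2·X^1·Y^1·Z^0.
  monomial 2·x^1·y^0 ↦ 2·X^1·Y^0·Z^1.
  monomial 2·x^0·y^2 ↦ 2·X^0·Y^2·Z^0.
  monomial 1·x^0·y^1 ↦ 1·X^0·Y^1·Z^1.
  monomial -1·x^0·y^0 ↦ -1·X^0·Y^0·Z^2.
Collecting: F(X, Y, Z) = -2*X**2 - 2*X*Y + 2*X*Z + 2*Y**2 + Y*Z - Z**2.


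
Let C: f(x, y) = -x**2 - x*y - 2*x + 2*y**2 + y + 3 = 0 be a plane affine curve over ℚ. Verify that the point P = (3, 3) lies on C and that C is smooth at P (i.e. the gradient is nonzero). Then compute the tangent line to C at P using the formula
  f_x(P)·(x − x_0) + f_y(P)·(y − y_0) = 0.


Tangent line at P: -11*x + 10*y + 3 = 0.

Step 1: f(3, 3) = 0, so P lies on C.
Step 2: partial derivatives
  f_x(x, y) = -2*x - y - 2, f_y(x, y) = -x + 4*y + 1.
  f_x(P) = -11, f_y(P) = 10 (gradient nonzero, so P is smooth).
Step 3: tangent line at P: -11·(x − 3) + 10·(y − 3) = 0.
Expanding: -11*x + 10*y + 3 = 0.


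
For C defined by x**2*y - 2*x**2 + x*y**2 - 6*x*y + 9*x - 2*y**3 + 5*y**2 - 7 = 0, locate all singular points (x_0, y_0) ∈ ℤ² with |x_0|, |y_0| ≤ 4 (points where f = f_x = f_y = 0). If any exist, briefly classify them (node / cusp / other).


Singular points: {(2, 1)}; classification: node.

Compute partial derivatives:
  f_x = 2*x*y - 4*x + y**2 - 6*y + 9.
  f_y = x**2 + 2*x*y - 6*x - 6*y**2 + 10*y.
Scan x_0 ∈ {−4, ..., 4}. For each x_0, f_y(x_0, y) is a polynomial in y; find its integer roots y ∈ {−4, ..., 4}, then test f_x and f at those candidates.
  x = -4: f_y(-4, y) = -6*y**2 + 2*y + 40; no integer root y with |y| ≤ 4.
  x = -3: f_y(-3, y) = -6*y**2 + 4*y + 27; no integer root y with |y| ≤ 4.
  x = -2: f_y(-2, y) = -6*y**2 + 6*y + 16; no integer root y with |y| ≤ 4.
  x = -1: f_y(-1, y) = -6*y**2 + 8*y + 7; no integer root y with |y| ≤ 4.
  x = 0: f_y(0, y) = -6*y**2 + 10*y; vanishes at y ∈ {0}. (0, 0): f_x = 9 ≠ 0.
  x = 1: f_y(1, y) = -6*y**2 + 12*y - 5; no integer root y with |y| ≤ 4.
  x = 2: f_y(2, y) = -6*y**2 + 14*y - 8; vanishes at y ∈ {1}. (2, 1): f_x = 0, f = 0 — SINGULAR.
  x = 3: f_y(3, y) = -6*y**2 + 16*y - 9; no integer root y with |y| ≤ 4.
  x = 4: f_y(4, y) = -6*y**2 + 18*y - 8; no integer root y with |y| ≤ 4.
Only singular point on the grid: (2, 1).
Classify: substitute x = 2 + u, y = 1 + v and expand: f = u**2*v - u**2 + u*v**2 - 2*v**3 + v**2.
No constant or linear terms (consistent with a singular point). Quadratic part: -u**2 + v**2. Cubic part: u**2*v + u*v**2 - 2*v**3.
The quadratic part v**2 - u**2 = (v − u)(v + u) splits into two distinct linear factors, so there are two distinct tangent lines y − 1 = ±(x − 2) — this is a node (ordinary double point).
Classification: node.


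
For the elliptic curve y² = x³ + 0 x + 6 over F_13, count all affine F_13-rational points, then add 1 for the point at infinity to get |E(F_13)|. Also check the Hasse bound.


Affine points = {(2, 1), (2, 12), (5, 1), (5, 12), (6, 1), (6, 12)}; affine count = 6; |E(F_13)| = 7.

Discriminant check: Δ ∝ 4a³ + 27b² = 4·0³ + 27·6² = 4·0 + 27·36 ≡ 10 (mod 13). Nonzero ⇒ E is nonsingular.
For each x ∈ F_13, compute rhs = x³ + 0·x + 6 mod 13, then count y ∈ F_13 with y² ≡ rhs.
  x = 0: rhs = 6, matching y values: none (0 points).
  x = 1: rhs = 7, matching y values: none (0 points).
  x = 2: rhs = 1, matching y values: 1, 12 (2 points).
  x = 3: rhs = 7, matching y values: none (0 points).
  x = 4: rhs = 5, matching y values: none (0 points).
  x = 5: rhs = 1, matching y values: 1, 12 (2 points).
  x = 6: rhs = 1, matching y values: 1, 12 (2 points).
  x = 7: rhs = 11, matching y values: none (0 points).
  x = 8: rhs = 11, matching y values: none (0 points).
  x = 9: rhs = 7, matching y values: none (0 points).
  x = 10: rhs = 5, matching y values: none (0 points).
  x = 11: rhs = 11, matching y values: none (0 points).
  x = 12: rhs = 5, matching y values: none (0 points).
Total affine count: 6.
Full point count |E(F_13)| = 6 + 1 = 7.
Hasse bound: |7 − (13+1)| = |-7| = 7 ≤ 2√13 ≈ 7.2111 ✓.


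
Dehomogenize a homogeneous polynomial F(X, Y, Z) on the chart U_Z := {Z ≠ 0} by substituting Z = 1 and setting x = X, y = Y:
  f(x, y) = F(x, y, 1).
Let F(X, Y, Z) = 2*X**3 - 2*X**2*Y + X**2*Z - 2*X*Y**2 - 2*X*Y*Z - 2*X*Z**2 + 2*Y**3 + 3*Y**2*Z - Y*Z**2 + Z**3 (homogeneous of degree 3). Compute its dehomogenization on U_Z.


f(x, y) = 2*x**3 - 2*x**2*y + x**2 - 2*x*y**2 - 2*x*y - 2*x + 2*y**3 + 3*y**2 - y + 1

On U_Z we set Z = 1. Each monomial c·X^i·Y^j·Z^k in F becomes c·x^i·y^j·1^k = c·x^i·y^j.
Substituting Z = 1: F(X, Y, 1) = 2*x**3 - 2*x**2*y + x**2 - 2*x*y**2 - 2*x*y - 2*x + 2*y**3 + 3*y**2 - y + 1.
Note: deg(f) ≤ deg(F) = 3; strict inequality happens when F is divisible by Z (lost terms).


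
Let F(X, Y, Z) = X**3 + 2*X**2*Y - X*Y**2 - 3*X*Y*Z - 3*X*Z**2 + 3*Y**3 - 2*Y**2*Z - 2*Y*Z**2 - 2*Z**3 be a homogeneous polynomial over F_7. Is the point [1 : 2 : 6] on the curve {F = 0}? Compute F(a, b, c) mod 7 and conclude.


F(1,2,6) ≡ 6 (mod 7); P is NOT on the curve.

Evaluate F(1, 2, 6) term-by-term (mod 7).
  X**3 ↦ 1·1·1·1 = 1
  2*X**2*Y ↦ 2·1·2·1 = 4
  -X*Y**2 ↦ -1·1·4·1 = -4
  -3*X*Y*Z ↦ -3·1·2·6 = -36
  -3*X*Z**2 ↦ -3·1·1·36 = -108
  3*Y**3 ↦ 3·1·8·1 = 24
  -2*Y**2*Z ↦ -2·1·4·6 = -48
  -2*Y*Z**2 ↦ -2·1·2·36 = -144
  -2*Z**3 ↦ -2·1·1·216 = -432
Sum: F(1, 2, 6) = (1) + (4) + (-4) + (-36) + (-108) + (24) + (-48) + (-144) + (-432) = -743.
Reducing mod 7: -743 ≡ 6 (mod 7).
Since F(a, b, c) ≡ 6 ≠ 0 (mod 7), P does NOT lie on the curve.


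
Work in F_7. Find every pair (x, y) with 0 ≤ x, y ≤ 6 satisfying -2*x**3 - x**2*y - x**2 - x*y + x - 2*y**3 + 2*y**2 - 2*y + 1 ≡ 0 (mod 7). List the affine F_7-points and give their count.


Affine F_7-points: {(0, 6), (1, 3), (1, 6), (2, 3), (3, 5), (4, 1), (5, 1), (6, 6)}; count = 8.

For each of the 49 pairs (x, y) ∈ F_7², evaluate f(x, y) mod 7. Record the zeros.
  x = 0: [0↦1, 1↦6, 2↦3, 3↦1, 4↦2, 5↦1, 6↦0]  zeros at y ∈ {6}
  x = 1: [0↦6, 1↦2, 2↦4, 3↦0, 4↦6, 5↦3, 6↦0]  zeros at y ∈ {3, 6}
  x = 2: [0↦4, 1↦3, 2↦1, 3↦0, 4↦2, 5↦2, 6↦2]  zeros at y ∈ {3}
  x = 3: [0↦4, 1↦4, 2↦3, 3↦3, 4↦6, 5↦0, 6↦1]  zeros at y ∈ {5}
  x = 4: [0↦1, 1↦0, 2↦5, 3↦4, 4↦6, 5↦6, 6↦6]  zeros at y ∈ {1}
  x = 5: [0↦4, 1↦0, 2↦2, 3↦5, 4↦4, 5↦1, 6↦5]  zeros at y ∈ {1}
  x = 6: [0↦1, 1↦6, 2↦3, 3↦1, 4↦2, 5↦1, 6↦0]  zeros at y ∈ {6}
Collecting zeros: affine points = {(0, 6), (1, 3), (1, 6), (2, 3), (3, 5), (4, 1), (5, 1), (6, 6)}.
Total count |C(F_7)_aff| = 8.


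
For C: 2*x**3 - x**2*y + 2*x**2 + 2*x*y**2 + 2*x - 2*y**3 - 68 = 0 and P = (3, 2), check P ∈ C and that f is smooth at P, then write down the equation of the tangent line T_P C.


Tangent line at P: 64*x - 9*y - 174 = 0.

Step 1: f(3, 2) = 0, so P lies on C.
Step 2: partial derivatives
  f_x(x, y) = 6*x**2 - 2*x*y + 4*x + 2*y**2 + 2, f_y(x, y) = -x**2 + 4*x*y - 6*y**2.
  f_x(P) = 64, f_y(P) = -9 (gradient nonzero, so P is smooth).
Step 3: tangent line at P: 64·(x − 3) + -9·(y − 2) = 0.
Expanding: 64*x - 9*y - 174 = 0.


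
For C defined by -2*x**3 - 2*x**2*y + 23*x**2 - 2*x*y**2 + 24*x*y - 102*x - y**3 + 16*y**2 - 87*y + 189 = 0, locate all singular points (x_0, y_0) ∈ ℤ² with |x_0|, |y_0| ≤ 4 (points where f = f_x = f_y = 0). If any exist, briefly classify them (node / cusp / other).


Singular points: {(3, 3)}; classification: node.

Compute partial derivatives:
  f_x = -6*x**2 - 4*x*y + 46*x - 2*y**2 + 24*y - 102.
  f_y = -2*x**2 - 4*x*y + 24*x - 3*y**2 + 32*y - 87.
Scan x_0 ∈ {−4, ..., 4}. For each x_0, f_y(x_0, y) is a polynomial in y; find its integer roots y ∈ {−4, ..., 4}, then test f_x and f at those candidates.
  x = -4: f_y(-4, y) = -3*y**2 + 48*y - 215; no integer root y with |y| ≤ 4.
  x = -3: f_y(-3, y) = -3*y**2 + 44*y - 177; no integer root y with |y| ≤ 4.
  x = -2: f_y(-2, y) = -3*y**2 + 40*y - 143; no integer root y with |y| ≤ 4.
  x = -1: f_y(-1, y) = -3*y**2 + 36*y - 113; no integer root y with |y| ≤ 4.
  x = 0: f_y(0, y) = -3*y**2 + 32*y - 87; no integer root y with |y| ≤ 4.
  x = 1: f_y(1, y) = -3*y**2 + 28*y - 65; no integer root y with |y| ≤ 4.
  x = 2: f_y(2, y) = -3*y**2 + 24*y - 47; no integer root y with |y| ≤ 4.
  x = 3: f_y(3, y) = -3*y**2 + 20*y - 33; vanishes at y ∈ {3}. (3, 3): f_x = 0, f = 0 — SINGULAR.
  x = 4: f_y(4, y) = -3*y**2 + 16*y - 23; no integer root y with |y| ≤ 4.
Only singular point on the grid: (3, 3).
Classify: substitute x = 3 + u, y = 3 + v and expand: f = -2*u**3 - 2*u**2*v - u**2 - 2*u*v**2 - v**3 + v**2.
No constant or linear terms (consistent with a singular point). Quadratic part: -u**2 + v**2. Cubic part: -2*u**3 - 2*u**2*v - 2*u*v**2 - v**3.
The quadratic part v**2 - u**2 = (v − u)(v + u) splits into two distinct linear factors, so there are two distinct tangent lines y − 3 = ±(x − 3) — this is a node (ordinary double point).
Classification: node.


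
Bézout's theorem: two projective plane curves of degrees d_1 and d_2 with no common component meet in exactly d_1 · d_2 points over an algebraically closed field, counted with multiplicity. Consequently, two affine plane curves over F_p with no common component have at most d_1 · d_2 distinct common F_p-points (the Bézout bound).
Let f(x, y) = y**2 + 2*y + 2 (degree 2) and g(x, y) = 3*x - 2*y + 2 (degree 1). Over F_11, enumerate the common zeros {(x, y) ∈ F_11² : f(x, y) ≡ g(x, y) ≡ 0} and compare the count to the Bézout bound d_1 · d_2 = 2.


Common zeros: ∅; count = 0; Bézout bound = 2.

deg(f) = 2, deg(g) = 1, so Bézout bound = 2.
Scan x ∈ F_11. For each x, list the y ∈ F_11 with f(x, y) ≡ 0 and those with g(x, y) ≡ 0 (mod 11); the common zeros in that column are the intersection.
  x = 0: f ≡ 0 at y ∈ ∅; g ≡ 0 at y ∈ {1}; common: ∅.
  x = 1: f ≡ 0 at y ∈ ∅; g ≡ 0 at y ∈ {8}; common: ∅.
  x = 2: f ≡ 0 at y ∈ ∅; g ≡ 0 at y ∈ {4}; common: ∅.
  x = 3: f ≡ 0 at y ∈ ∅; g ≡ 0 at y ∈ {0}; common: ∅.
  x = 4: f ≡ 0 at y ∈ ∅; g ≡ 0 at y ∈ {7}; common: ∅.
  x = 5: f ≡ 0 at y ∈ ∅; g ≡ 0 at y ∈ {3}; common: ∅.
  x = 6: f ≡ 0 at y ∈ ∅; g ≡ 0 at y ∈ {10}; common: ∅.
  x = 7: f ≡ 0 at y ∈ ∅; g ≡ 0 at y ∈ {6}; common: ∅.
  x = 8: f ≡ 0 at y ∈ ∅; g ≡ 0 at y ∈ {2}; common: ∅.
  x = 9: f ≡ 0 at y ∈ ∅; g ≡ 0 at y ∈ {9}; common: ∅.
  x = 10: f ≡ 0 at y ∈ ∅; g ≡ 0 at y ∈ {5}; common: ∅.
Collecting: common zeros = ∅, so the count is 0.
Comparison with the Bézout bound: 0 ≤ 2 = deg(f)·deg(g), as expected for curves with no common component (the affine F_11-count falls short of the bound because intersections may lie at infinity, over extension fields, or carry multiplicity).


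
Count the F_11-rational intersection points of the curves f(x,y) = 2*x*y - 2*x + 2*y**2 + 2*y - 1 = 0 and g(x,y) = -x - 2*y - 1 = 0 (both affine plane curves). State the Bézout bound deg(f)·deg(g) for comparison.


Common zeros: ∅; count = 0; Bézout bound = 2.

deg(f) = 2, deg(g) = 1, so Bézout bound = 2.
Scan x ∈ F_11. For each x, list the y ∈ F_11 with f(x, y) ≡ 0 and those with g(x, y) ≡ 0 (mod 11); the common zeros in that column are the intersection.
  x = 0: f ≡ 0 at y ∈ {2, 8}; g ≡ 0 at y ∈ {5}; common: ∅.
  x = 1: f ≡ 0 at y ∈ ∅; g ≡ 0 at y ∈ {10}; common: ∅.
  x = 2: f ≡ 0 at y ∈ ∅; g ≡ 0 at y ∈ {4}; common: ∅.
  x = 3: f ≡ 0 at y ∈ ∅; g ≡ 0 at y ∈ {9}; common: ∅.
  x = 4: f ≡ 0 at y ∈ ∅; g ≡ 0 at y ∈ {3}; common: ∅.
  x = 5: f ≡ 0 at y ∈ {0, 5}; g ≡ 0 at y ∈ {8}; common: ∅.
  x = 6: f ≡ 0 at y ∈ {6, 9}; g ≡ 0 at y ∈ {2}; common: ∅.
  x = 7: f ≡ 0 at y ∈ ∅; g ≡ 0 at y ∈ {7}; common: ∅.
  x = 8: f ≡ 0 at y ∈ {3, 10}; g ≡ 0 at y ∈ {1}; common: ∅.
  x = 9: f ≡ 0 at y ∈ ∅; g ≡ 0 at y ∈ {6}; common: ∅.
  x = 10: f ≡ 0 at y ∈ {4, 7}; g ≡ 0 at y ∈ {0}; common: ∅.
Collecting: common zeros = ∅, so the count is 0.
Comparison with the Bézout bound: 0 ≤ 2 = deg(f)·deg(g), as expected for curves with no common component (the affine F_11-count falls short of the bound because intersections may lie at infinity, over extension fields, or carry multiplicity).


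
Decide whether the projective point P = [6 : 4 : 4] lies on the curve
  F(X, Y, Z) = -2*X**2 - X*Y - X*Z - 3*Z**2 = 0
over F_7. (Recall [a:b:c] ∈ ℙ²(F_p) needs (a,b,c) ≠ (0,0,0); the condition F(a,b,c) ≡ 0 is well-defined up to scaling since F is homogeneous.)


F(6,4,4) ≡ 0 (mod 7); P is on the curve.

Evaluate F(6, 4, 4) term-by-term (mod 7).
  -2*X**2 ↦ -2·36·1·1 = -72
  -X*Y ↦ -1·6·4·1 = -24
  -X*Z ↦ -1·6·1·4 = -24
  -3*Z**2 ↦ -3·1·1·16 = -48
Sum: F(6, 4, 4) = (-72) + (-24) + (-24) + (-48) = -168.
Reducing mod 7: -168 ≡ 0 (mod 7).
Since F(a, b, c) ≡ 0 (mod 7), P lies on the curve.


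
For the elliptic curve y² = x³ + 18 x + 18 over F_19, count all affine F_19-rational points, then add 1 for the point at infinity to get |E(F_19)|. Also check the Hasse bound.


Affine points = {(2, 9), (2, 10), (3, 2), (3, 17), (5, 9), (5, 10), (6, 0), (8, 3), (8, 16), (9, 4), (9, 15), (10, 1), (10, 18), (12, 9), (12, 10), (13, 6), (13, 13)}; affine count = 17; |E(F_19)| = 18.

Discriminant check: Δ ∝ 4a³ + 27b² = 4·18³ + 27·18² = 4·5832 + 27·324 ≡ 4 (mod 19). Nonzero ⇒ E is nonsingular.
For each x ∈ F_19, compute rhs = x³ + 18·x + 18 mod 19, then count y ∈ F_19 with y² ≡ rhs.
  x = 0: rhs = 18, matching y values: none (0 points).
  x = 1: rhs = 18, matching y values: none (0 points).
  x = 2: rhs = 5, matching y values: 9, 10 (2 points).
  x = 3: rhs = 4, matching y values: 2, 17 (2 points).
  x = 4: rhs = 2, matching y values: none (0 points).
  x = 5: rhs = 5, matching y values: 9, 10 (2 points).
  x = 6: rhs = 0, matching y values: 0 (1 points).
  x = 7: rhs = 12, matching y values: none (0 points).
  x = 8: rhs = 9, matching y values: 3, 16 (2 points).
  x = 9: rhs = 16, matching y values: 4, 15 (2 points).
  x = 10: rhs = 1, matching y values: 1, 18 (2 points).
  x = 11: rhs = 8, matching y values: none (0 points).
  x = 12: rhs = 5, matching y values: 9, 10 (2 points).
  x = 13: rhs = 17, matching y values: 6, 13 (2 points).
  x = 14: rhs = 12, matching y values: none (0 points).
  x = 15: rhs = 15, matching y values: none (0 points).
  x = 16: rhs = 13, matching y values: none (0 points).
  x = 17: rhs = 12, matching y values: none (0 points).
  x = 18: rhs = 18, matching y values: none (0 points).
Total affine count: 17.
Full point count |E(F_19)| = 17 + 1 = 18.
Hasse bound: |18 − (19+1)| = |-2| = 2 ≤ 2√19 ≈ 8.7178 ✓.


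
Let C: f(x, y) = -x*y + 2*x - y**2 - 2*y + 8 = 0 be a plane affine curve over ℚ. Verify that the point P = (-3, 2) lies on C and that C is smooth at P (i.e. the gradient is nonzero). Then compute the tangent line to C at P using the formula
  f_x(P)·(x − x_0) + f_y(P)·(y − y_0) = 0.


Tangent line at P: 6 - 3*y = 0.

Step 1: f(-3, 2) = 0, so P lies on C.
Step 2: partial derivatives
  f_x(x, y) = 2 - y, f_y(x, y) = -x - 2*y - 2.
  f_x(P) = 0, f_y(P) = -3 (gradient nonzero, so P is smooth).
Step 3: tangent line at P: 0·(x − -3) + -3·(y − 2) = 0.
Expanding: 6 - 3*y = 0.


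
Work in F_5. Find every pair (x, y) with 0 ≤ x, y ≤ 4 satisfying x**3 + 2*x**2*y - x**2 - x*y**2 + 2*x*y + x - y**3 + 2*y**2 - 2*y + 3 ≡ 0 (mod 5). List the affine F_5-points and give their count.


Affine F_5-points: {(2, 4), (4, 0), (4, 1), (4, 2)}; count = 4.

For each of the 25 pairs (x, y) ∈ F_5², evaluate f(x, y) mod 5. Record the zeros.
  x = 0: [0↦3, 1↦2, 2↦4, 3↦3, 4↦3]  zeros at y ∈ ∅
  x = 1: [0↦4, 1↦1, 2↦4, 3↦2, 4↦4]  zeros at y ∈ ∅
  x = 2: [0↦4, 1↦3, 2↦1, 3↦2, 4↦0]  zeros at y ∈ {4}
  x = 3: [0↦4, 1↦4, 2↦1, 3↦4, 4↦2]  zeros at y ∈ ∅
  x = 4: [0↦0, 1↦0, 2↦0, 3↦4, 4↦1]  zeros at y ∈ {0, 1, 2}
Collecting zeros: affine points = {(2, 4), (4, 0), (4, 1), (4, 2)}.
Total count |C(F_5)_aff| = 4.


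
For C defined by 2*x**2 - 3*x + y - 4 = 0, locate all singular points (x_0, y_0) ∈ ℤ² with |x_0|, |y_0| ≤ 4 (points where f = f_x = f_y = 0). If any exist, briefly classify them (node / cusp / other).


No singular points in the scanned grid; C is smooth there.

Compute partial derivatives:
  f_x = 4*x - 3.
  f_y = 1.
f_y = 1 is a nonzero constant, so f_y never vanishes: no point (x, y) can satisfy f = f_x = f_y = 0. In particular no (x, y) ∈ {−4, ..., 4}² is singular; the curve is smooth.
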